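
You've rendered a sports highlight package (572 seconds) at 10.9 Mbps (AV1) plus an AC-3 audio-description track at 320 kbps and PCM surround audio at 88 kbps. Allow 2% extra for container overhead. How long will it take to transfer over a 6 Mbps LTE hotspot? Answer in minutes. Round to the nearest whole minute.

18 minutes

Audio total: 320 + 88 = 408 kbps = 0.408 Mbps.
Total bitrate: 11.308 Mbps.
File: 11.308 Mbps × 572 s = 6468.2 Mb.
With 2% container overhead: ×1.02. → 6597.5 Mb.
At 6 Mbps: 6597.5 / 6 = 1099.6 s ≈ 18.3 minutes.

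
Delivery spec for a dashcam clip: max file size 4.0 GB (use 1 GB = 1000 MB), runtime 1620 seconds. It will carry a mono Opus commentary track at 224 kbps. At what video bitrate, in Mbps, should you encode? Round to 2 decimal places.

19.53 Mbps

Budget: 4.0 GB = 32000.0 Mb.
Total bitrate budget: 32000.0 Mb / 1620 s = 19.753 Mbps.
Audio: 224 kbps = 0.224 Mbps.
Video: 19.753 − 0.224 = 19.529 Mbps.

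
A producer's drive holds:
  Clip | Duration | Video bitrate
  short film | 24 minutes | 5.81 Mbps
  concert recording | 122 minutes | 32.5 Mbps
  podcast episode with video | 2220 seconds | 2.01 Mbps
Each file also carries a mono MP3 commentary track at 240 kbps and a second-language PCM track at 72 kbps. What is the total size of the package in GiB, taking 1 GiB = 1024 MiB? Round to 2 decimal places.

Audio total: 240 + 72 = 312 kbps = 0.312 Mbps.
short film: 6.122 Mbps × 1440 s = 8815.7 Mb
concert recording: 32.812 Mbps × 7320 s = 240183.8 Mb
podcast episode with video: 2.322 Mbps × 2220 s = 5154.8 Mb
Total: 254154.4 Mb = 31769.3 MB.
= 29.59 GiB.

29.59 GiB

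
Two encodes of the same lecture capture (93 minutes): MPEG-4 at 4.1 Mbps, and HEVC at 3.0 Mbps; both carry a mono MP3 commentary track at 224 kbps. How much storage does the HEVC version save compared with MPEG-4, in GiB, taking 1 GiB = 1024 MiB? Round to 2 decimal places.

0.71 GiB

93 min = 5580 s
Audio: 224 kbps = 0.224 Mbps.
MPEG-4: 4.324 Mbps × 5580 s = 24127.9 Mb = 2.809 GiB.
HEVC: 3.224 Mbps × 5580 s = 17989.9 Mb = 2.094 GiB.
Saving: 2.809 − 2.094 = 0.715 GiB.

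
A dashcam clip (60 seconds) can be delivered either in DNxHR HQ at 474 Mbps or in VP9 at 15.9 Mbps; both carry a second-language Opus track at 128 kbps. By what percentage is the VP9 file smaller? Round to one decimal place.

96.6%

Audio: 128 kbps = 0.128 Mbps.
DNxHR HQ: 474.128 Mbps × 60 s = 28447.7 Mb = 3.312 GiB.
VP9: 16.028 Mbps × 60 s = 961.7 Mb = 0.112 GiB.
Reduction: (1 − 0.112/3.312) × 100 = 96.62%.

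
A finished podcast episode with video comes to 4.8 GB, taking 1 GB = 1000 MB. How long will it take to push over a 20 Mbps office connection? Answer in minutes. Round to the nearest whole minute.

32 minutes

File: 4.8 GB = 38400.0 Mb.
At 20 Mbps: 38400.0 / 20 = 1920.0 s ≈ 32 minutes.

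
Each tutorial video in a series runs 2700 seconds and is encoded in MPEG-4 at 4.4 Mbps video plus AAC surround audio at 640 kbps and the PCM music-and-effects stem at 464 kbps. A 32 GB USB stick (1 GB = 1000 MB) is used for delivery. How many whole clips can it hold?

17

Audio total: 640 + 464 = 1104 kbps = 1.104 Mbps.
Total bitrate: 5.504 Mbps.
Per item: 5.504 Mbps × 2700 s = 14,861 Mb = 1,858 MB.
Capacity: 32 GB = 256,000 Mb; 17.23 items → 17 complete.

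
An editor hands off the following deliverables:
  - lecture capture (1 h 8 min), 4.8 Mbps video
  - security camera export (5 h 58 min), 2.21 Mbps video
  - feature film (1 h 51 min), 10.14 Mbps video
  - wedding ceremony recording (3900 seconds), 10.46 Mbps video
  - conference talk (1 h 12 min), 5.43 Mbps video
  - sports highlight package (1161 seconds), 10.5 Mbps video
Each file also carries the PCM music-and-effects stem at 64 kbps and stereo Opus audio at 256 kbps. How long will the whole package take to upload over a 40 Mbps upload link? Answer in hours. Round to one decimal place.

Audio total: 64 + 256 = 320 kbps = 0.320 Mbps.
lecture capture: 5.120 Mbps × 4080 s = 20889.6 Mb
security camera export: 2.530 Mbps × 21480 s = 54344.4 Mb
feature film: 10.460 Mbps × 6660 s = 69663.6 Mb
wedding ceremony recording: 10.780 Mbps × 3900 s = 42042.0 Mb
conference talk: 5.750 Mbps × 4320 s = 24840.0 Mb
sports highlight package: 10.820 Mbps × 1161 s = 12562.0 Mb
Total: 224341.6 Mb = 28042.7 MB.
At 40 Mbps: 224341.6 / 40 = 5609 s ≈ 1.56 hours.

1.6 hours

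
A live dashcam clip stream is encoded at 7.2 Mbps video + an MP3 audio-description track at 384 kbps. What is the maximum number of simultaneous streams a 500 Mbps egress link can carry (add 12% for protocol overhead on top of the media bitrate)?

Audio: 384 kbps = 0.384 Mbps.
Per-viewer media rate: 7.584 Mbps.
On the wire with 12% overhead: 8.494 Mbps.
500 Mbps = 500.0 Mbps; 500.0 / 8.494 = 58.86 → 58 viewers.

58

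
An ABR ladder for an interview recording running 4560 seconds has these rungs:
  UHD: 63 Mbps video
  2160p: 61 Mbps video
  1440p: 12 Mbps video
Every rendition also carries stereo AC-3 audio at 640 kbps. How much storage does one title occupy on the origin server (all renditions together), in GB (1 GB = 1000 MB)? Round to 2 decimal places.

78.61 GB

Audio: 640 kbps = 0.640 Mbps.
Sum of rendition bitrates: (63+0.640) + (61+0.640) + (12+0.640) = 137.920 Mbps.
× 4560 s = 628,915 Mb = 78,614 MB = 78.61 GB.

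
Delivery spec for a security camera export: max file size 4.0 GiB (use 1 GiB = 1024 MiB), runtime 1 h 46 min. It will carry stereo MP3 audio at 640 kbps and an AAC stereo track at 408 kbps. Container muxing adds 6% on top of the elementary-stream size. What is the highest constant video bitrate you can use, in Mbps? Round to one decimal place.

Budget: 4.0 GiB = 34359.7 Mb.
Stream payload after overhead: 34359.7 / 1.06 = 32414.8 Mb.
1 h 46 min = 106 min = 6360 s
Total bitrate budget: 32414.8 Mb / 6360 s = 5.097 Mbps.
Audio total: 640 + 408 = 1048 kbps = 1.048 Mbps.
Video: 5.097 − 1.048 = 4.049 Mbps.

4.0 Mbps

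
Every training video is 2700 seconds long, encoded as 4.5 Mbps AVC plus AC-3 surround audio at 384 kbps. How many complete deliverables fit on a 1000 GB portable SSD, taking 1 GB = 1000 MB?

Audio: 384 kbps = 0.384 Mbps.
Total bitrate: 4.884 Mbps.
Per item: 4.884 Mbps × 2700 s = 13,187 Mb = 1,648 MB.
Capacity: 1000 GB = 8,000,000 Mb; 606.67 items → 606 complete.

606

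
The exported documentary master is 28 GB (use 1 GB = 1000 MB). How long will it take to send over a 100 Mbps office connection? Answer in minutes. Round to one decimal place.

37.3 minutes

File: 28 GB = 224000.0 Mb.
At 100 Mbps: 224000.0 / 100 = 2240.0 s ≈ 37.3 minutes.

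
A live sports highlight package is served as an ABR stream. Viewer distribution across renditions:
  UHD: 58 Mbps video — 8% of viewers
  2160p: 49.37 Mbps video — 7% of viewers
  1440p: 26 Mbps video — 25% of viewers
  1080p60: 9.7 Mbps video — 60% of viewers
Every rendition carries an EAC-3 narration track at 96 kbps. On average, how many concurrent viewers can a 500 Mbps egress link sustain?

24

Audio: 96 kbps = 0.096 Mbps.
Average per-viewer bitrate: 0.08×58.096 + 0.07×49.466 + 0.25×26.096 + 0.60×9.796 = 20.512 Mbps.
500 Mbps = 500.0 Mbps; 500.0 / 20.512 = 24.38 → 24.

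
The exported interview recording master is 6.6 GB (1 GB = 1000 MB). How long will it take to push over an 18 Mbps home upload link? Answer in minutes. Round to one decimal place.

File: 6.6 GB = 52800.0 Mb.
At 18 Mbps: 52800.0 / 18 = 2933.3 s ≈ 48.9 minutes.

48.9 minutes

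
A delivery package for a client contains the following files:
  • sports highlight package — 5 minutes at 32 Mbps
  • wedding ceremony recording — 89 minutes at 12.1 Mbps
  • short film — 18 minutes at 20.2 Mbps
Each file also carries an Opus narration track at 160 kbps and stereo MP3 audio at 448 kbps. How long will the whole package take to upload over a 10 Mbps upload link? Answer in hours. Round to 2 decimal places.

2.78 hours

Audio total: 160 + 448 = 608 kbps = 0.608 Mbps.
sports highlight package: 32.608 Mbps × 300 s = 9782.4 Mb
wedding ceremony recording: 12.708 Mbps × 5340 s = 67860.7 Mb
short film: 20.808 Mbps × 1080 s = 22472.6 Mb
Total: 100115.8 Mb = 12514.5 MB.
At 10 Mbps: 100115.8 / 10 = 10012 s ≈ 2.78 hours.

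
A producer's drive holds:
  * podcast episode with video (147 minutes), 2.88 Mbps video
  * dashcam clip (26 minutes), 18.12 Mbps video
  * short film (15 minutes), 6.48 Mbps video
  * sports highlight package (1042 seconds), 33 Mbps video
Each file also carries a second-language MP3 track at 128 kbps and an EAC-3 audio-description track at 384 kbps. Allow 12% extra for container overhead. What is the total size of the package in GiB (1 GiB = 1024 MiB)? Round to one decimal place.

Audio total: 128 + 384 = 512 kbps = 0.512 Mbps.
podcast episode with video: 3.392 Mbps × 8820 s × 1.12 = 33507.5 Mb
dashcam clip: 18.632 Mbps × 1560 s × 1.12 = 32553.8 Mb
short film: 6.992 Mbps × 900 s × 1.12 = 7047.9 Mb
sports highlight package: 33.512 Mbps × 1042 s × 1.12 = 39109.8 Mb
Total: 112219.1 Mb = 14027.4 MB.
= 13.06 GiB.

13.1 GiB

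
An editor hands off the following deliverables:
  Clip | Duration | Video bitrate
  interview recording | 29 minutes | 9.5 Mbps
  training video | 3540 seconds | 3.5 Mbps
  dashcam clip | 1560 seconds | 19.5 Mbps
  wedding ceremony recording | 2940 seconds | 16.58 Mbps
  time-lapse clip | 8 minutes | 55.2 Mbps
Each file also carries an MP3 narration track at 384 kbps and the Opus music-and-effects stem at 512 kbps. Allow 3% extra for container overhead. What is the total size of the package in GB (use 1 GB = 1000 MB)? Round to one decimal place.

18.5 GB

Audio total: 384 + 512 = 896 kbps = 0.896 Mbps.
interview recording: 10.396 Mbps × 1740 s × 1.03 = 18631.7 Mb
training video: 4.396 Mbps × 3540 s × 1.03 = 16028.7 Mb
dashcam clip: 20.396 Mbps × 1560 s × 1.03 = 32772.3 Mb
wedding ceremony recording: 17.476 Mbps × 2940 s × 1.03 = 52920.8 Mb
time-lapse clip: 56.096 Mbps × 480 s × 1.03 = 27733.9 Mb
Total: 148087.4 Mb = 18510.9 MB.
= 18.51 GB.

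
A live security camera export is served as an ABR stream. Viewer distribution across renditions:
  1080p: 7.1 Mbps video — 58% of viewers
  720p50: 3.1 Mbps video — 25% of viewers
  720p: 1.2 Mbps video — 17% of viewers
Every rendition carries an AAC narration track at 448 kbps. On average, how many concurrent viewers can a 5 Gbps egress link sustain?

Audio: 448 kbps = 0.448 Mbps.
Average per-viewer bitrate: 0.58×7.548 + 0.25×3.548 + 0.17×1.648 = 5.545 Mbps.
5 Gbps = 5,000 Mbps; 5,000 / 5.545 = 901.71 → 901.

901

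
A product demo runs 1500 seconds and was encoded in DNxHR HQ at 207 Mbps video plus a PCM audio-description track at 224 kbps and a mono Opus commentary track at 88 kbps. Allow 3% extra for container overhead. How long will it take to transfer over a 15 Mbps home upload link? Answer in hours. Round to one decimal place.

Audio total: 224 + 88 = 312 kbps = 0.312 Mbps.
Total bitrate: 207.312 Mbps.
File: 207.312 Mbps × 1500 s = 310968.0 Mb.
With 3% container overhead: ×1.03. → 320297.0 Mb.
At 15 Mbps: 320297.0 / 15 = 21353.1 s ≈ 5.93 hours.

5.9 hours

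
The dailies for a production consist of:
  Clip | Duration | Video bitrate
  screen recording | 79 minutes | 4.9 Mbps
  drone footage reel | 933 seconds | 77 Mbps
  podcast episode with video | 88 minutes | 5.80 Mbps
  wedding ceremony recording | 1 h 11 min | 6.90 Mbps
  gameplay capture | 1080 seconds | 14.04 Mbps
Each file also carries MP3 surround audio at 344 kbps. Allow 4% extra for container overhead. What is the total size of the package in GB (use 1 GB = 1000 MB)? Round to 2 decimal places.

22.86 GB

Audio: 344 kbps = 0.344 Mbps.
screen recording: 5.244 Mbps × 4740 s × 1.04 = 25850.8 Mb
drone footage reel: 77.344 Mbps × 933 s × 1.04 = 75048.4 Mb
podcast episode with video: 6.144 Mbps × 5280 s × 1.04 = 33737.9 Mb
wedding ceremony recording: 7.244 Mbps × 4260 s × 1.04 = 32093.8 Mb
gameplay capture: 14.384 Mbps × 1080 s × 1.04 = 16156.1 Mb
Total: 182887.1 Mb = 22860.9 MB.
= 22.86 GB.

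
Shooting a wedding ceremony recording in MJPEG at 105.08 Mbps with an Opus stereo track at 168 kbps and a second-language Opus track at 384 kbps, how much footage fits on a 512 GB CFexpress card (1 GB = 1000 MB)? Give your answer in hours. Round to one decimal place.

Audio total: 168 + 384 = 552 kbps = 0.552 Mbps.
Total bitrate: 105.08 + 0.552 = 105.632 Mbps.
Capacity: 512 GB = 4,096,000 Mb.
Recording time: 4,096,000 / 105.632 = 38,776 s ≈ 10.8 hours.

10.8 hours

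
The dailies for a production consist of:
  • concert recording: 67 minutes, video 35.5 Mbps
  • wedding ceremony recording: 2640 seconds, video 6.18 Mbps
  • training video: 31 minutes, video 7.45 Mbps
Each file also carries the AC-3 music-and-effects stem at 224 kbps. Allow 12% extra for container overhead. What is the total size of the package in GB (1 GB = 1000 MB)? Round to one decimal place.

24.5 GB

Audio: 224 kbps = 0.224 Mbps.
concert recording: 35.724 Mbps × 4020 s × 1.12 = 160843.7 Mb
wedding ceremony recording: 6.404 Mbps × 2640 s × 1.12 = 18935.3 Mb
training video: 7.674 Mbps × 1860 s × 1.12 = 15986.5 Mb
Total: 195765.6 Mb = 24470.7 MB.
= 24.47 GB.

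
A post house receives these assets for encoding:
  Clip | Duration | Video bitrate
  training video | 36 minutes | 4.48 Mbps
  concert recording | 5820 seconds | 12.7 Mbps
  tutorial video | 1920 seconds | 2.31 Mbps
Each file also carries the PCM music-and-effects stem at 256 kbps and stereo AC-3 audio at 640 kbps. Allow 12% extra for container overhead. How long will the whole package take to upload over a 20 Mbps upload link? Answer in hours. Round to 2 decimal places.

Audio total: 256 + 640 = 896 kbps = 0.896 Mbps.
training video: 5.376 Mbps × 2160 s × 1.12 = 13005.6 Mb
concert recording: 13.596 Mbps × 5820 s × 1.12 = 88624.2 Mb
tutorial video: 3.206 Mbps × 1920 s × 1.12 = 6894.2 Mb
Total: 108524.0 Mb = 13565.5 MB.
At 20 Mbps: 108524.0 / 20 = 5426 s ≈ 1.51 hours.

1.51 hours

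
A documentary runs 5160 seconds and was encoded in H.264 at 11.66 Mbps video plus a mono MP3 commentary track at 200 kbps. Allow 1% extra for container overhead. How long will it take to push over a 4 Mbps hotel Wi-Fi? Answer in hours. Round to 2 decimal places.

4.29 hours

Audio: 200 kbps = 0.200 Mbps.
Total bitrate: 11.860 Mbps.
File: 11.860 Mbps × 5160 s = 61197.6 Mb.
With 1% container overhead: ×1.01. → 61809.6 Mb.
At 4 Mbps: 61809.6 / 4 = 15452.4 s ≈ 4.29 hours.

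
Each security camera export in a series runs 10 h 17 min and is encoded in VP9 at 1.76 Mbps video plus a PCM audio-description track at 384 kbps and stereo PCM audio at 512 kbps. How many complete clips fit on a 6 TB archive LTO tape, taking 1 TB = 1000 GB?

488

10 h 17 min = 617 min = 37020 s
Audio total: 384 + 512 = 896 kbps = 0.896 Mbps.
Total bitrate: 2.656 Mbps.
Per item: 2.656 Mbps × 37020 s = 98,325 Mb = 12,291 MB.
Capacity: 6 TB = 48,000,000 Mb; 488.18 items → 488 complete.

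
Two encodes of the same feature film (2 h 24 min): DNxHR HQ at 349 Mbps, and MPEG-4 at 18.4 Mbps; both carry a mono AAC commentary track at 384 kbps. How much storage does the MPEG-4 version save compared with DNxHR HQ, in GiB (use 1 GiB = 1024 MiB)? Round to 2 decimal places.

2 h 24 min = 144 min = 8640 s
Audio: 384 kbps = 0.384 Mbps.
DNxHR HQ: 349.384 Mbps × 8640 s = 3018677.8 Mb = 351.420 GiB.
MPEG-4: 18.784 Mbps × 8640 s = 162293.8 Mb = 18.893 GiB.
Saving: 351.420 − 18.893 = 332.527 GiB.

332.53 GiB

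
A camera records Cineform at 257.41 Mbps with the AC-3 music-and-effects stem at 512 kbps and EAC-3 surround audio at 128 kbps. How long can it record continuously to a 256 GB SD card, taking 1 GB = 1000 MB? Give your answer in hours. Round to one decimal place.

2.2 hours

Audio total: 512 + 128 = 640 kbps = 0.640 Mbps.
Total bitrate: 257.41 + 0.640 = 258.050 Mbps.
Capacity: 256 GB = 2,048,000 Mb.
Recording time: 2,048,000 / 258.050 = 7,936 s ≈ 2.20 hours.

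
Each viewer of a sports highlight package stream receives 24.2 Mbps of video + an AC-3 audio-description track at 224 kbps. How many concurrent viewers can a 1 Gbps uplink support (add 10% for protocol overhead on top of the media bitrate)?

Audio: 224 kbps = 0.224 Mbps.
Per-viewer media rate: 24.424 Mbps.
On the wire with 10% overhead: 26.866 Mbps.
1 Gbps = 1,000 Mbps; 1,000 / 26.866 = 37.22 → 37 viewers.

37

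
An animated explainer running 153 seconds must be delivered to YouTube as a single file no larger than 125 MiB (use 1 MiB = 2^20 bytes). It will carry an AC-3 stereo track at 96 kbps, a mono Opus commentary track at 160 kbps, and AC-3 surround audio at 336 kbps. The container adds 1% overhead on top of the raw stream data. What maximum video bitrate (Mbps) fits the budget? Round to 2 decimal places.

Budget: 125 MiB = 1048.6 Mb.
Stream payload after overhead: 1048.6 / 1.01 = 1038.2 Mb.
Total bitrate budget: 1038.2 Mb / 153 s = 6.786 Mbps.
Audio total: 96 + 160 + 336 = 592 kbps = 0.592 Mbps.
Video: 6.786 − 0.592 = 6.194 Mbps.

6.19 Mbps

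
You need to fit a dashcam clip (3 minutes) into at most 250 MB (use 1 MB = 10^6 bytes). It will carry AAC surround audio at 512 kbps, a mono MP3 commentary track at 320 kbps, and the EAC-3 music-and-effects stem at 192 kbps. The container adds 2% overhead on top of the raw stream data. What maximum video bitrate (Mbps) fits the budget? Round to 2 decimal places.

9.87 Mbps

Budget: 250 MB = 2000.0 Mb.
Stream payload after overhead: 2000.0 / 1.02 = 1960.8 Mb.
3 min = 180 s
Total bitrate budget: 1960.8 Mb / 180 s = 10.893 Mbps.
Audio total: 512 + 320 + 192 = 1024 kbps = 1.024 Mbps.
Video: 10.893 − 1.024 = 9.869 Mbps.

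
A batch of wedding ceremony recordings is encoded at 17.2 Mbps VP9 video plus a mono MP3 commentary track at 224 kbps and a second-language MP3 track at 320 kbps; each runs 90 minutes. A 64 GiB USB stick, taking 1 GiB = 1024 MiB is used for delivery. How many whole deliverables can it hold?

90 min = 5400 s
Audio total: 224 + 320 = 544 kbps = 0.544 Mbps.
Total bitrate: 17.744 Mbps.
Per item: 17.744 Mbps × 5400 s = 95,818 Mb = 11,977 MB.
Capacity: 64 GiB = 549,756 Mb; 5.74 items → 5 complete.

5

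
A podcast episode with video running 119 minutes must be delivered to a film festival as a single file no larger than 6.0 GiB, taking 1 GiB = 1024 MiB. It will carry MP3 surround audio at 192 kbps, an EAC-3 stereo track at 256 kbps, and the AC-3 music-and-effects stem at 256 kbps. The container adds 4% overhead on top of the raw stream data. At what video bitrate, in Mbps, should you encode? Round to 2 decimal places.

6.24 Mbps

Budget: 6.0 GiB = 51539.6 Mb.
Stream payload after overhead: 51539.6 / 1.04 = 49557.3 Mb.
119 min = 7140 s
Total bitrate budget: 49557.3 Mb / 7140 s = 6.941 Mbps.
Audio total: 192 + 256 + 256 = 704 kbps = 0.704 Mbps.
Video: 6.941 − 0.704 = 6.237 Mbps.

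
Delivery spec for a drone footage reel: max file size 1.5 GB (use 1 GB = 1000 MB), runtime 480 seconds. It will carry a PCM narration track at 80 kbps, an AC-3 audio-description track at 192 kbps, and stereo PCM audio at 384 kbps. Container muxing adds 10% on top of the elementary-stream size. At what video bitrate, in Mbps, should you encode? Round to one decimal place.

Budget: 1.5 GB = 12000.0 Mb.
Stream payload after overhead: 12000.0 / 1.10 = 10909.1 Mb.
Total bitrate budget: 10909.1 Mb / 480 s = 22.727 Mbps.
Audio total: 80 + 192 + 384 = 656 kbps = 0.656 Mbps.
Video: 22.727 − 0.656 = 22.071 Mbps.

22.1 Mbps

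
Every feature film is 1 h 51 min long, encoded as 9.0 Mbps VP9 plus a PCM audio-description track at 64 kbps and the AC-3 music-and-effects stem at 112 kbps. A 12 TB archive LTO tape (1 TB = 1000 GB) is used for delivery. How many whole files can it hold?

1570

1 h 51 min = 111 min = 6660 s
Audio total: 64 + 112 = 176 kbps = 0.176 Mbps.
Total bitrate: 9.176 Mbps.
Per item: 9.176 Mbps × 6660 s = 61,112 Mb = 7,639 MB.
Capacity: 12 TB = 96,000,000 Mb; 1570.88 items → 1570 complete.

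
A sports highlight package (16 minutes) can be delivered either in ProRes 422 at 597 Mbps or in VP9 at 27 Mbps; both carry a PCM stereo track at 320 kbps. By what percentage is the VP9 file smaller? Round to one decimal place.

95.4%

16 min = 960 s
Audio: 320 kbps = 0.320 Mbps.
ProRes 422: 597.320 Mbps × 960 s = 573427.2 Mb = 71.678 GB.
VP9: 27.320 Mbps × 960 s = 26227.2 Mb = 3.278 GB.
Reduction: (1 − 3.278/71.678) × 100 = 95.43%.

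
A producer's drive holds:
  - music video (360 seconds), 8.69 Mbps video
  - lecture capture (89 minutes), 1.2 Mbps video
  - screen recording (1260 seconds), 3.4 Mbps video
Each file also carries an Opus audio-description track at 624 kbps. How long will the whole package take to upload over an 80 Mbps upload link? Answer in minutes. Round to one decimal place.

Audio: 624 kbps = 0.624 Mbps.
music video: 9.314 Mbps × 360 s = 3353.0 Mb
lecture capture: 1.824 Mbps × 5340 s = 9740.2 Mb
screen recording: 4.024 Mbps × 1260 s = 5070.2 Mb
Total: 18163.4 Mb = 2270.4 MB.
At 80 Mbps: 18163.4 / 80 = 227 s ≈ 3.78 minutes.

3.8 minutes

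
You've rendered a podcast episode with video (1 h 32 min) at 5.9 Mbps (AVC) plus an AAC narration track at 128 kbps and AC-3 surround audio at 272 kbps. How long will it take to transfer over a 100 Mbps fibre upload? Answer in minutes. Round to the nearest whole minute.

6 minutes

1 h 32 min = 92 min = 5520 s
Audio total: 128 + 272 = 400 kbps = 0.400 Mbps.
Total bitrate: 6.300 Mbps.
File: 6.300 Mbps × 5520 s = 34776.0 Mb.
At 100 Mbps: 34776.0 / 100 = 347.8 s ≈ 5.8 minutes.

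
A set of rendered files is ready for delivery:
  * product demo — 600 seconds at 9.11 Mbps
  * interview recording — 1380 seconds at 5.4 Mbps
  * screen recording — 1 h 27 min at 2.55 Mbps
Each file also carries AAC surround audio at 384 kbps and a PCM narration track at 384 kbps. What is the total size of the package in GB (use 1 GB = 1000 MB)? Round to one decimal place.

4.0 GB

Audio total: 384 + 384 = 768 kbps = 0.768 Mbps.
product demo: 9.878 Mbps × 600 s = 5926.8 Mb
interview recording: 6.168 Mbps × 1380 s = 8511.8 Mb
screen recording: 3.318 Mbps × 5220 s = 17320.0 Mb
Total: 31758.6 Mb = 3969.8 MB.
= 3.970 GB.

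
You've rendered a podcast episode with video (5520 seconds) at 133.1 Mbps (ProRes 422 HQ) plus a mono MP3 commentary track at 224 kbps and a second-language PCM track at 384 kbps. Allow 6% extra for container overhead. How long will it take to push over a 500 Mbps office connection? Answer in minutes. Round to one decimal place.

Audio total: 224 + 384 = 608 kbps = 0.608 Mbps.
Total bitrate: 133.708 Mbps.
File: 133.708 Mbps × 5520 s = 738068.2 Mb.
With 6% container overhead: ×1.06. → 782352.2 Mb.
At 500 Mbps: 782352.2 / 500 = 1564.7 s ≈ 26.1 minutes.

26.1 minutes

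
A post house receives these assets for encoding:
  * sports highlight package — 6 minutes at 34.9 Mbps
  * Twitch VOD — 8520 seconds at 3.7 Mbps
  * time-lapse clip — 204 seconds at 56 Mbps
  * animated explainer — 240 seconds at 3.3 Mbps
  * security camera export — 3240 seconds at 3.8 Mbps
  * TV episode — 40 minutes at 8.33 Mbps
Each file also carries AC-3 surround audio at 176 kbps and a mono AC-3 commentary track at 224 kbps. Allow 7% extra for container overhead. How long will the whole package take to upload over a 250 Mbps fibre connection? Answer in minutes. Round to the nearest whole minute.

7 minutes

Audio total: 176 + 224 = 400 kbps = 0.400 Mbps.
sports highlight package: 35.300 Mbps × 360 s × 1.07 = 13597.6 Mb
Twitch VOD: 4.100 Mbps × 8520 s × 1.07 = 37377.2 Mb
time-lapse clip: 56.400 Mbps × 204 s × 1.07 = 12311.0 Mb
animated explainer: 3.700 Mbps × 240 s × 1.07 = 950.2 Mb
security camera export: 4.200 Mbps × 3240 s × 1.07 = 14560.6 Mb
TV episode: 8.730 Mbps × 2400 s × 1.07 = 22418.6 Mb
Total: 101215.2 Mb = 12651.9 MB.
At 250 Mbps: 101215.2 / 250 = 405 s ≈ 6.75 minutes.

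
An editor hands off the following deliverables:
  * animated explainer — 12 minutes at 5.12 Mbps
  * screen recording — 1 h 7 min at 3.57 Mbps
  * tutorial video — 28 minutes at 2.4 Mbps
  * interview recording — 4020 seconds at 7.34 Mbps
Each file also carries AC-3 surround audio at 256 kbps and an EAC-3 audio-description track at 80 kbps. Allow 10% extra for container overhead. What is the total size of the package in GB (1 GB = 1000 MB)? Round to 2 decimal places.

7.57 GB

Audio total: 256 + 80 = 336 kbps = 0.336 Mbps.
animated explainer: 5.456 Mbps × 720 s × 1.10 = 4321.2 Mb
screen recording: 3.906 Mbps × 4020 s × 1.10 = 17272.3 Mb
tutorial video: 2.736 Mbps × 1680 s × 1.10 = 5056.1 Mb
interview recording: 7.676 Mbps × 4020 s × 1.10 = 33943.3 Mb
Total: 60592.9 Mb = 7574.1 MB.
= 7.574 GB.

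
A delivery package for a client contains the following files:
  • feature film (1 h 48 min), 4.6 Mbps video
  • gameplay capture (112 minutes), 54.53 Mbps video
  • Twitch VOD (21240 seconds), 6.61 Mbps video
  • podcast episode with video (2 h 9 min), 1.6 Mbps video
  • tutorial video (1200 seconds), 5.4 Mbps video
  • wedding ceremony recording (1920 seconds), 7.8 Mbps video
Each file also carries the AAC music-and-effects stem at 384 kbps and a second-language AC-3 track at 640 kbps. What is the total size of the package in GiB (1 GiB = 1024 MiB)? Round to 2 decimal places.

Audio total: 384 + 640 = 1024 kbps = 1.024 Mbps.
feature film: 5.624 Mbps × 6480 s = 36443.5 Mb
gameplay capture: 55.554 Mbps × 6720 s = 373322.9 Mb
Twitch VOD: 7.634 Mbps × 21240 s = 162146.2 Mb
podcast episode with video: 2.624 Mbps × 7740 s = 20309.8 Mb
tutorial video: 6.424 Mbps × 1200 s = 7708.8 Mb
wedding ceremony recording: 8.824 Mbps × 1920 s = 16942.1 Mb
Total: 616873.2 Mb = 77109.1 MB.
= 71.81 GiB.

71.81 GiB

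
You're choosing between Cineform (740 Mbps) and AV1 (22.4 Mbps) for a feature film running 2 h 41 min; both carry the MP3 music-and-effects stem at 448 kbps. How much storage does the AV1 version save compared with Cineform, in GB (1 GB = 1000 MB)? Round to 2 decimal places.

2 h 41 min = 161 min = 9660 s
Audio: 448 kbps = 0.448 Mbps.
Cineform: 740.448 Mbps × 9660 s = 7152727.7 Mb = 894.091 GB.
AV1: 22.848 Mbps × 9660 s = 220711.7 Mb = 27.589 GB.
Saving: 894.091 − 27.589 = 866.502 GB.

866.50 GB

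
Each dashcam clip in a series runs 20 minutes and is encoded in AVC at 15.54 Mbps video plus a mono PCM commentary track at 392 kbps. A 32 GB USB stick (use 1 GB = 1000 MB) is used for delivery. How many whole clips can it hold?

13

20 min = 1200 s
Audio: 392 kbps = 0.392 Mbps.
Total bitrate: 15.932 Mbps.
Per item: 15.932 Mbps × 1200 s = 19,118 Mb = 2,390 MB.
Capacity: 32 GB = 256,000 Mb; 13.39 items → 13 complete.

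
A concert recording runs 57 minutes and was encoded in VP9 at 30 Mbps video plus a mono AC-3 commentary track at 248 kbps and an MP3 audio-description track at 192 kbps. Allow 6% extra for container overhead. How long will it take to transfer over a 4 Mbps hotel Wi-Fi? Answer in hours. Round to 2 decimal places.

7.66 hours

57 min = 3420 s
Audio total: 248 + 192 = 440 kbps = 0.440 Mbps.
Total bitrate: 30.440 Mbps.
File: 30.440 Mbps × 3420 s = 104104.8 Mb.
With 6% container overhead: ×1.06. → 110351.1 Mb.
At 4 Mbps: 110351.1 / 4 = 27587.8 s ≈ 7.66 hours.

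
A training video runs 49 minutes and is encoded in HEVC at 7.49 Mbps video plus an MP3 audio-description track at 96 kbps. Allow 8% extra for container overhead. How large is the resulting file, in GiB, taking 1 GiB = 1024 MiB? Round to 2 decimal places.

49 min = 2940 s
Audio: 96 kbps = 0.096 Mbps.
Total bitrate: 7.49 + 0.096 = 7.586 Mbps.
Stream data: 7.586 Mbps × 2940 s = 22302.8 Mb.
With 8% container overhead: ×1.08.
24,087 Mb = 3,010,883,400 bytes ÷ 1,073,741,824 = 2.804 GiB.

2.80 GiB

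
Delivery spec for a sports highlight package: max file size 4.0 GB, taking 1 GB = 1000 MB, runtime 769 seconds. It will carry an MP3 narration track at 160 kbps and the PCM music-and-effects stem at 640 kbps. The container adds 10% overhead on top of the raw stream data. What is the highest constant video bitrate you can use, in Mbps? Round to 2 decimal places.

Budget: 4.0 GB = 32000.0 Mb.
Stream payload after overhead: 32000.0 / 1.10 = 29090.9 Mb.
Total bitrate budget: 29090.9 Mb / 769 s = 37.830 Mbps.
Audio total: 160 + 640 = 800 kbps = 0.800 Mbps.
Video: 37.830 − 0.800 = 37.030 Mbps.

37.03 Mbps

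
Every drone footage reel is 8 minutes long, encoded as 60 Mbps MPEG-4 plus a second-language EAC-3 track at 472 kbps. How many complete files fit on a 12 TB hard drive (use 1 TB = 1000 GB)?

3307

8 min = 480 s
Audio: 472 kbps = 0.472 Mbps.
Total bitrate: 60.472 Mbps.
Per item: 60.472 Mbps × 480 s = 29,027 Mb = 3,628 MB.
Capacity: 12 TB = 96,000,000 Mb; 3307.32 items → 3307 complete.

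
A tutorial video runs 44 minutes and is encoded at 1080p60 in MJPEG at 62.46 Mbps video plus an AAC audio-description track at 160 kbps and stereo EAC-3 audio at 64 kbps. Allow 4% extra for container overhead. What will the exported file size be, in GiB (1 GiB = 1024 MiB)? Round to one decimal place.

20.0 GiB

44 min = 2640 s
Audio total: 160 + 64 = 224 kbps = 0.224 Mbps.
Total bitrate: 62.46 + 0.224 = 62.684 Mbps.
Stream data: 62.684 Mbps × 2640 s = 165485.8 Mb.
With 4% container overhead: ×1.04.
172,105 Mb = 21,513,148,800 bytes ÷ 1,073,741,824 = 20.04 GiB.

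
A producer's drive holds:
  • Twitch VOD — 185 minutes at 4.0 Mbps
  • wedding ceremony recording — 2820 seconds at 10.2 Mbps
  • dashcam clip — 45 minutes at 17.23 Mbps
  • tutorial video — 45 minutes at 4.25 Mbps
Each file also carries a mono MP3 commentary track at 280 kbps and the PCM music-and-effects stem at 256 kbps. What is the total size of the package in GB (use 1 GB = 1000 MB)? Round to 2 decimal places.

17.69 GB

Audio total: 280 + 256 = 536 kbps = 0.536 Mbps.
Twitch VOD: 4.536 Mbps × 11100 s = 50349.6 Mb
wedding ceremony recording: 10.736 Mbps × 2820 s = 30275.5 Mb
dashcam clip: 17.766 Mbps × 2700 s = 47968.2 Mb
tutorial video: 4.786 Mbps × 2700 s = 12922.2 Mb
Total: 141515.5 Mb = 17689.4 MB.
= 17.69 GB.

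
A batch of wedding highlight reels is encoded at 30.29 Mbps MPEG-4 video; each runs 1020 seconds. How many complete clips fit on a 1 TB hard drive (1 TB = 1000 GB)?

Per item: 30.290 Mbps × 1020 s = 30,896 Mb = 3,862 MB.
Capacity: 1 TB = 8,000,000 Mb; 258.93 items → 258 complete.

258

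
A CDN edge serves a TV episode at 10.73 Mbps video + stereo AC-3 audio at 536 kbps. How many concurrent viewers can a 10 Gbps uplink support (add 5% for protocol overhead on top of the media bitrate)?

Audio: 536 kbps = 0.536 Mbps.
Per-viewer media rate: 11.266 Mbps.
On the wire with 5% overhead: 11.829 Mbps.
10 Gbps = 10,000 Mbps; 10,000 / 11.829 = 845.36 → 845 viewers.

845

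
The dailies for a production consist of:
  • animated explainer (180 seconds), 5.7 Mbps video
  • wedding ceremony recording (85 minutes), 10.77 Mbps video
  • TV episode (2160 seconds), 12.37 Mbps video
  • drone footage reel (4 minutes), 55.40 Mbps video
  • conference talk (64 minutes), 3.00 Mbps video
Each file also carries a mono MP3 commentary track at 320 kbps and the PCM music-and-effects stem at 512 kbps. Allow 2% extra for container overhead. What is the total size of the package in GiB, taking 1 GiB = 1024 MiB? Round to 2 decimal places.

Audio total: 320 + 512 = 832 kbps = 0.832 Mbps.
animated explainer: 6.532 Mbps × 180 s × 1.02 = 1199.3 Mb
wedding ceremony recording: 11.602 Mbps × 5100 s × 1.02 = 60353.6 Mb
TV episode: 13.202 Mbps × 2160 s × 1.02 = 29086.6 Mb
drone footage reel: 56.232 Mbps × 240 s × 1.02 = 13765.6 Mb
conference talk: 3.832 Mbps × 3840 s × 1.02 = 15009.2 Mb
Total: 119414.3 Mb = 14926.8 MB.
= 13.90 GiB.

13.90 GiB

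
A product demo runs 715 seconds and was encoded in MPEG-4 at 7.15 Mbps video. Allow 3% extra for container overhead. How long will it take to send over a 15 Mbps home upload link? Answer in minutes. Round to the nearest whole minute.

6 minutes

File: 7.150 Mbps × 715 s = 5112.2 Mb.
With 3% container overhead: ×1.03. → 5265.6 Mb.
At 15 Mbps: 5265.6 / 15 = 351.0 s ≈ 5.85 minutes.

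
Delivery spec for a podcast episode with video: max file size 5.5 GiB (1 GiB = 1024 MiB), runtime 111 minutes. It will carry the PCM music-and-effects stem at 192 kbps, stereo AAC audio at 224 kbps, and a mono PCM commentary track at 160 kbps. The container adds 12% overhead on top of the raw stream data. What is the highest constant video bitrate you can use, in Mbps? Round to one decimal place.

Budget: 5.5 GiB = 47244.6 Mb.
Stream payload after overhead: 47244.6 / 1.12 = 42182.7 Mb.
111 min = 6660 s
Total bitrate budget: 42182.7 Mb / 6660 s = 6.334 Mbps.
Audio total: 192 + 224 + 160 = 576 kbps = 0.576 Mbps.
Video: 6.334 − 0.576 = 5.758 Mbps.

5.8 Mbps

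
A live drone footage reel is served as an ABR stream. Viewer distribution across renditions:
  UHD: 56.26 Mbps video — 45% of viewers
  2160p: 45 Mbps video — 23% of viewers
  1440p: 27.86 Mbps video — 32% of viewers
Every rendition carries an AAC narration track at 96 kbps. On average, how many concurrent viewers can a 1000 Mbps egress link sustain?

22

Audio: 96 kbps = 0.096 Mbps.
Average per-viewer bitrate: 0.45×56.356 + 0.23×45.096 + 0.32×27.956 = 44.678 Mbps.
1000 Mbps = 1,000 Mbps; 1,000 / 44.678 = 22.38 → 22.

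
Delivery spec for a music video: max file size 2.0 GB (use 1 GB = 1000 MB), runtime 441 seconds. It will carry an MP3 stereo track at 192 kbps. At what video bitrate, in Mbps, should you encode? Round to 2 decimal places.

36.09 Mbps

Budget: 2.0 GB = 16000.0 Mb.
Total bitrate budget: 16000.0 Mb / 441 s = 36.281 Mbps.
Audio: 192 kbps = 0.192 Mbps.
Video: 36.281 − 0.192 = 36.089 Mbps.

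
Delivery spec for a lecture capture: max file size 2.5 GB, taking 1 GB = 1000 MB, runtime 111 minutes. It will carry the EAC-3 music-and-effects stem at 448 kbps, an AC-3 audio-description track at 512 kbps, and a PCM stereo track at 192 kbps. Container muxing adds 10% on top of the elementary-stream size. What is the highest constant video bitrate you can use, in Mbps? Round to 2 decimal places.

1.58 Mbps

Budget: 2.5 GB = 20000.0 Mb.
Stream payload after overhead: 20000.0 / 1.10 = 18181.8 Mb.
111 min = 6660 s
Total bitrate budget: 18181.8 Mb / 6660 s = 2.730 Mbps.
Audio total: 448 + 512 + 192 = 1152 kbps = 1.152 Mbps.
Video: 2.730 − 1.152 = 1.578 Mbps.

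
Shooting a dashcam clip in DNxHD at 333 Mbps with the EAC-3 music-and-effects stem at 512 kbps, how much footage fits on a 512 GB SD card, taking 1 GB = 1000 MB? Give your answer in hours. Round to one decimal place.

3.4 hours

Audio: 512 kbps = 0.512 Mbps.
Total bitrate: 333 + 0.512 = 333.512 Mbps.
Capacity: 512 GB = 4,096,000 Mb.
Recording time: 4,096,000 / 333.512 = 12,281 s ≈ 3.41 hours.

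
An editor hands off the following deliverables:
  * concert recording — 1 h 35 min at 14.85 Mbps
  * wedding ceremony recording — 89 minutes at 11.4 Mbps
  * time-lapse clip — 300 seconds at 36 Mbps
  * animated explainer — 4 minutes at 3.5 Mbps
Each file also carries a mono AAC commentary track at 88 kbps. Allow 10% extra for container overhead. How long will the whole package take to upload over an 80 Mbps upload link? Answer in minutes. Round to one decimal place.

36.2 minutes

Audio: 88 kbps = 0.088 Mbps.
concert recording: 14.938 Mbps × 5700 s × 1.10 = 93661.3 Mb
wedding ceremony recording: 11.488 Mbps × 5340 s × 1.10 = 67480.5 Mb
time-lapse clip: 36.088 Mbps × 300 s × 1.10 = 11909.0 Mb
animated explainer: 3.588 Mbps × 240 s × 1.10 = 947.2 Mb
Total: 173998.0 Mb = 21749.8 MB.
At 80 Mbps: 173998.0 / 80 = 2175 s ≈ 36.2 minutes.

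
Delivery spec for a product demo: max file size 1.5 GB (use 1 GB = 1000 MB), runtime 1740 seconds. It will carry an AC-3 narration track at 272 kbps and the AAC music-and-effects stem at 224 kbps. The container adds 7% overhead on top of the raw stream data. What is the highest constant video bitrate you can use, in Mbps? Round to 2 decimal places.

Budget: 1.5 GB = 12000.0 Mb.
Stream payload after overhead: 12000.0 / 1.07 = 11215.0 Mb.
Total bitrate budget: 11215.0 Mb / 1740 s = 6.445 Mbps.
Audio total: 272 + 224 = 496 kbps = 0.496 Mbps.
Video: 6.445 − 0.496 = 5.949 Mbps.

5.95 Mbps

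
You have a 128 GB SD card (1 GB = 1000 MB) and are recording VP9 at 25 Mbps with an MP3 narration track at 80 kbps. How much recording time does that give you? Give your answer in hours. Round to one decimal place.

Audio: 80 kbps = 0.080 Mbps.
Total bitrate: 25 + 0.080 = 25.080 Mbps.
Capacity: 128 GB = 1,024,000 Mb.
Recording time: 1,024,000 / 25.080 = 40,829 s ≈ 11.3 hours.

11.3 hours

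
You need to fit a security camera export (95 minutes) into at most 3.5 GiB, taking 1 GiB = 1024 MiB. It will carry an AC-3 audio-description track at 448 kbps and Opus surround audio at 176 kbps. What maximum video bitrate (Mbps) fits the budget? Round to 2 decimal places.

Budget: 3.5 GiB = 30064.8 Mb.
95 min = 5700 s
Total bitrate budget: 30064.8 Mb / 5700 s = 5.275 Mbps.
Audio total: 448 + 176 = 624 kbps = 0.624 Mbps.
Video: 5.275 − 0.624 = 4.651 Mbps.

4.65 Mbps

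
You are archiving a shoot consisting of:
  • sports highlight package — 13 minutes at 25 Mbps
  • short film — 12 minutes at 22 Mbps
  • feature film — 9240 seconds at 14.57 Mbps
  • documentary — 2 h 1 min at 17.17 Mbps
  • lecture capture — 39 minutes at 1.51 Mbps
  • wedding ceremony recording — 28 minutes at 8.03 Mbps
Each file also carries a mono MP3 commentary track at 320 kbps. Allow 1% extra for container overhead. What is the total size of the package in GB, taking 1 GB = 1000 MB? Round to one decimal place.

Audio: 320 kbps = 0.320 Mbps.
sports highlight package: 25.320 Mbps × 780 s × 1.01 = 19947.1 Mb
short film: 22.320 Mbps × 720 s × 1.01 = 16231.1 Mb
feature film: 14.890 Mbps × 9240 s × 1.01 = 138959.4 Mb
documentary: 17.490 Mbps × 7260 s × 1.01 = 128247.2 Mb
lecture capture: 1.830 Mbps × 2340 s × 1.01 = 4325.0 Mb
wedding ceremony recording: 8.350 Mbps × 1680 s × 1.01 = 14168.3 Mb
Total: 321878.1 Mb = 40234.8 MB.
= 40.23 GB.

40.2 GB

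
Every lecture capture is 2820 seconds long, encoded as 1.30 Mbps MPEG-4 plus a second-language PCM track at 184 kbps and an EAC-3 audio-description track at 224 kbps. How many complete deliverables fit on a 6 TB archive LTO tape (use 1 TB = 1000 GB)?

Audio total: 184 + 224 = 408 kbps = 0.408 Mbps.
Total bitrate: 1.708 Mbps.
Per item: 1.708 Mbps × 2820 s = 4,817 Mb = 602.1 MB.
Capacity: 6 TB = 48,000,000 Mb; 9965.62 items → 9965 complete.

9965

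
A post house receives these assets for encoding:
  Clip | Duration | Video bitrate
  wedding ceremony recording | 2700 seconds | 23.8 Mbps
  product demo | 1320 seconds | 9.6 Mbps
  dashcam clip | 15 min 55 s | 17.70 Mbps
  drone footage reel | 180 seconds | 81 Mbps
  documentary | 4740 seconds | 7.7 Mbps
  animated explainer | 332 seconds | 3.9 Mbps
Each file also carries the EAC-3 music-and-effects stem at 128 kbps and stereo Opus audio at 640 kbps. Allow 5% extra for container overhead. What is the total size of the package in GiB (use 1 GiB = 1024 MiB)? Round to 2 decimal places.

Audio total: 128 + 640 = 768 kbps = 0.768 Mbps.
wedding ceremony recording: 24.568 Mbps × 2700 s × 1.05 = 69650.3 Mb
product demo: 10.368 Mbps × 1320 s × 1.05 = 14370.0 Mb
dashcam clip: 18.468 Mbps × 955 s × 1.05 = 18518.8 Mb
drone footage reel: 81.768 Mbps × 180 s × 1.05 = 15454.2 Mb
documentary: 8.468 Mbps × 4740 s × 1.05 = 42145.2 Mb
animated explainer: 4.668 Mbps × 332 s × 1.05 = 1627.3 Mb
Total: 161765.8 Mb = 20220.7 MB.
= 18.83 GiB.

18.83 GiB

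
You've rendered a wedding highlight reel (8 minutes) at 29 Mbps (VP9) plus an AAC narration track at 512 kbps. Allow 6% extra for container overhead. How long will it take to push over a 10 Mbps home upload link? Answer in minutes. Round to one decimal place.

8 min = 480 s
Audio: 512 kbps = 0.512 Mbps.
Total bitrate: 29.512 Mbps.
File: 29.512 Mbps × 480 s = 14165.8 Mb.
With 6% container overhead: ×1.06. → 15015.7 Mb.
At 10 Mbps: 15015.7 / 10 = 1501.6 s ≈ 25 minutes.

25.0 minutes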